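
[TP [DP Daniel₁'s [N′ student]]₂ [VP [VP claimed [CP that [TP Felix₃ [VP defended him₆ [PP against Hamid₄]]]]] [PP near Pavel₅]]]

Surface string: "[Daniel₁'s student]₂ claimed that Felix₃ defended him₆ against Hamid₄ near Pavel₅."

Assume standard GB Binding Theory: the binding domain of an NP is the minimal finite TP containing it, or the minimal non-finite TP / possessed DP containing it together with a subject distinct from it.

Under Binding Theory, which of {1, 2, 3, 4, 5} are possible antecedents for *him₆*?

{1, 2, 5}

*him* is a pronoun, so Principle B applies: it must be free in its binding domain.
Binding domain of *him₆*: the embedded TP, whose subject is Felix₃.
*Daniel₁* and the pronoun do not c-command one another → neither Principle B nor Principle C is at stake; coindexation permitted.
*[Daniel₁'s student]₂* c-commands the pronoun but from outside its binding domain, and is not c-commanded by it → coindexation permitted.
*Felix₃* c-commands the pronoun within its binding domain → coindexation would violate Principle B.
*Hamid₄*: the pronoun c-commands this R-expression → coindexation would violate Principle C on *Hamid₄*.
*Pavel₅* and the pronoun do not c-command one another → neither Principle B nor Principle C is at stake; coindexation permitted.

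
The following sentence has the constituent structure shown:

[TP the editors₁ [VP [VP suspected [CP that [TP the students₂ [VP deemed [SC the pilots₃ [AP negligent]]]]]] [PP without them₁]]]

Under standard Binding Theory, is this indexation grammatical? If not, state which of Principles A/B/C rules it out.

Principle B

The two coindexed NPs are *the editors₁* and *them₁*.
*them₁* is a pronoun. Its binding domain is the matrix TP, whose subject is the editors₁.
*the editors₁* c-commands it within that domain and carries the same index.
The pronoun is locally bound → Principle B violation.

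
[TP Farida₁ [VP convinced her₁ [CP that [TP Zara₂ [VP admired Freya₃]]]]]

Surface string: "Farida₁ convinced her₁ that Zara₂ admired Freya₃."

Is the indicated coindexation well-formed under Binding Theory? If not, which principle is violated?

The two coindexed NPs are *Farida₁* and *her₁*.
*her₁* is a pronoun. Its binding domain is the matrix TP, whose subject is Farida₁.
*Farida₁* c-commands it within that domain and carries the same index.
The pronoun is locally bound → Principle B violation.

Principle B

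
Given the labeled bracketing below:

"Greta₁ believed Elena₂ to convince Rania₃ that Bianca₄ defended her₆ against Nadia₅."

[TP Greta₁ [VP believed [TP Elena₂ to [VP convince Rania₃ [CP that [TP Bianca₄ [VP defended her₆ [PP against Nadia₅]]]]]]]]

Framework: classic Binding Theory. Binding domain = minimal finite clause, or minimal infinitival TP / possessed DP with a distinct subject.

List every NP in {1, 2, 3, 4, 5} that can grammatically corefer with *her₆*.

{1, 2, 3}

*her* is a pronoun, so Principle B applies: it must be free in its binding domain.
Binding domain of *her₆*: the embedded TP, whose subject is Bianca₄.
*Greta₁* c-commands the pronoun but from outside its binding domain, and is not c-commanded by it → coindexation permitted.
*Elena₂* c-commands the pronoun but from outside its binding domain, and is not c-commanded by it → coindexation permitted.
*Rania₃* c-commands the pronoun but from outside its binding domain, and is not c-commanded by it → coindexation permitted.
*Bianca₄* c-commands the pronoun within its binding domain → coindexation would violate Principle B.
*Nadia₅*: the pronoun c-commands this R-expression → coindexation would violate Principle C on *Nadia₅*.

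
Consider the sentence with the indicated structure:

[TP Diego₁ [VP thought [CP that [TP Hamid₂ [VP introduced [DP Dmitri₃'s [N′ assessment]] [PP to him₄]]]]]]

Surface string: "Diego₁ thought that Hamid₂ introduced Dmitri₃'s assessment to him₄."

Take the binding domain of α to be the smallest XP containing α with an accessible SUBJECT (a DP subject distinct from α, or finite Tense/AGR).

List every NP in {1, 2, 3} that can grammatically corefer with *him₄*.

{1, 3}

*him* is a pronoun, so Principle B applies: it must be free in its binding domain.
Binding domain of *him₄*: the embedded TP, whose subject is Hamid₂.
*Diego₁* c-commands the pronoun but from outside its binding domain, and is not c-commanded by it → coindexation permitted.
*Hamid₂* c-commands the pronoun within its binding domain → coindexation would violate Principle B.
*Dmitri₃* and the pronoun do not c-command one another → neither Principle B nor Principle C is at stake; coindexation permitted.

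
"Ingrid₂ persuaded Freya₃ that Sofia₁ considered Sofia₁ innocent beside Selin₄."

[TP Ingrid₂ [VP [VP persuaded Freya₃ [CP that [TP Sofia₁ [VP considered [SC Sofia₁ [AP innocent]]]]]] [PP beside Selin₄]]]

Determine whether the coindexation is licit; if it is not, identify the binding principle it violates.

Principle C

The two coindexed NPs are *Sofia₁* (the lower occurrence) and *Sofia₁* (the higher occurrence).
*Sofia₁* (the lower occurrence) is an R-expression. Principle C requires it to be free everywhere.
*Sofia₁* (the higher occurrence) c-commands it and carries the same index.
The R-expression is bound → Principle C violation.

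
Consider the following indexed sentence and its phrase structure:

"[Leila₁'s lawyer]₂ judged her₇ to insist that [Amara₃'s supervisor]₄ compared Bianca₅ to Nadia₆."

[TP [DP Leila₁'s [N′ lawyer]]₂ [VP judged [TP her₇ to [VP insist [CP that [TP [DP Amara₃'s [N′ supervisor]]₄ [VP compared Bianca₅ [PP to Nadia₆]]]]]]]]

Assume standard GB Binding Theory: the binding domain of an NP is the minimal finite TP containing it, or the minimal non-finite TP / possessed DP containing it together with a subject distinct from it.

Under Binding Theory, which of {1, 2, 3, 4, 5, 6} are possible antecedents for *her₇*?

{1}

*her* is a pronoun, so Principle B applies: it must be free in its binding domain.
Binding domain of *her₇*: the matrix TP, whose subject is [Leila₁'s lawyer]₂.
*Leila₁* and the pronoun do not c-command one another → neither Principle B nor Principle C is at stake; coindexation permitted.
*[Leila₁'s lawyer]₂* c-commands the pronoun within its binding domain → coindexation would violate Principle B.
*Amara₃*: the pronoun c-commands this R-expression → coindexation would violate Principle C on *Amara₃*.
*[Amara₃'s supervisor]₄*: the pronoun c-commands this R-expression → coindexation would violate Principle C on *[Amara₃'s supervisor]₄*.
*Bianca₅*: the pronoun c-commands this R-expression → coindexation would violate Principle C on *Bianca₅*.
*Nadia₆*: the pronoun c-commands this R-expression → coindexation would violate Principle C on *Nadia₆*.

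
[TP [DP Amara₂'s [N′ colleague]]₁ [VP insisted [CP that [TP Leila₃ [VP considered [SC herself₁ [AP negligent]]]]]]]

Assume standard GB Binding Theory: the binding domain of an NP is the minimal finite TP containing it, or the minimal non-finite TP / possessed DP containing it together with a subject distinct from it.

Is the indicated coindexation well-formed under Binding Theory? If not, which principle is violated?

Principle A

The two coindexed NPs are *[Amara₂'s colleague]₁* and *herself₁*.
*herself₁* is an anaphor. Principle A requires it to be bound within its binding domain — the embedded TP, whose subject is Leila₃.
Within that domain it is c-commanded by *Leila₃*, which does not share its index.
*[Amara₂'s colleague]₁* does c-command the anaphor, but from outside its binding domain.
The anaphor is unbound in its domain → Principle A violation.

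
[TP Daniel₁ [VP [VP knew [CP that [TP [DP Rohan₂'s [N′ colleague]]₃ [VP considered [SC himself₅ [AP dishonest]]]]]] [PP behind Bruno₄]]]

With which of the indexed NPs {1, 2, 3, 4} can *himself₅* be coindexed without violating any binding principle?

*himself* is an anaphor, so Principle A applies: it must be bound in its binding domain.
Binding domain of *himself₅*: the embedded TP, whose subject is [Rohan₂'s colleague]₃.
*Daniel₁* c-commands the anaphor but is outside its binding domain → cannot satisfy Principle A.
*Rohan₂* does not c-command the anaphor → cannot bind it.
*[Rohan₂'s colleague]₃* c-commands the anaphor within its binding domain → licit binder.
*Bruno₄* does not c-command the anaphor → cannot bind it.

{3}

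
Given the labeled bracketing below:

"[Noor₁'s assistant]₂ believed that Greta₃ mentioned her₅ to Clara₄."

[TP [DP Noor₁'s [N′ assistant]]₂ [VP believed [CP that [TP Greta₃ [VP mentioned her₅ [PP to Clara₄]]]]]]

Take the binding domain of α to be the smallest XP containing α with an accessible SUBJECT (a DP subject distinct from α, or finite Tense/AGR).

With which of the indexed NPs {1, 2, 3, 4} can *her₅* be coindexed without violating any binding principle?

{1, 2}

*her* is a pronoun, so Principle B applies: it must be free in its binding domain.
Binding domain of *her₅*: the embedded TP, whose subject is Greta₃.
*Noor₁* and the pronoun do not c-command one another → neither Principle B nor Principle C is at stake; coindexation permitted.
*[Noor₁'s assistant]₂* c-commands the pronoun but from outside its binding domain, and is not c-commanded by it → coindexation permitted.
*Greta₃* c-commands the pronoun within its binding domain → coindexation would violate Principle B.
*Clara₄*: the pronoun c-commands this R-expression → coindexation would violate Principle C on *Clara₄*.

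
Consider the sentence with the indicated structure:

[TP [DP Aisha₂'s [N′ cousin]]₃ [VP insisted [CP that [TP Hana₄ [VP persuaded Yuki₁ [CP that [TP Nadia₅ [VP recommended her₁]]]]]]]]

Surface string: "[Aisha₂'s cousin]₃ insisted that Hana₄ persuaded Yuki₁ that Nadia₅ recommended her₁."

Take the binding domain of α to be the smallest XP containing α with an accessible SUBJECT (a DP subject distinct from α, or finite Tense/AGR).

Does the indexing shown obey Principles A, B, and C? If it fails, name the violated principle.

grammatical

The two coindexed NPs are *Yuki₁* and *her₁*.
*her₁* is a pronoun; its binding domain is the embedded TP, whose subject is Nadia₅. Within that domain it is c-commanded only by *Nadia₅*, which carries a different index — the pronoun is free locally, so Principle B holds.
*Yuki₁* is an R-expression; *her₁* does not c-command it, and no other NP shares its index, so Principle C is satisfied.
All principles are respected.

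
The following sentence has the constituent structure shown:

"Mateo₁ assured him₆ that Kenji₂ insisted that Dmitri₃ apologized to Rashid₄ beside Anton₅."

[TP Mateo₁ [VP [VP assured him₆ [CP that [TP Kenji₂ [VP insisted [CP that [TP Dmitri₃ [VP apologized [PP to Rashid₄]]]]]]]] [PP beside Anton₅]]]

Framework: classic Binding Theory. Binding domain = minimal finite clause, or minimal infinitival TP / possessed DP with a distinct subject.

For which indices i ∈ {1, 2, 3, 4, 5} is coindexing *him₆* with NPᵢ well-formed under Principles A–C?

{5}

*him* is a pronoun, so Principle B applies: it must be free in its binding domain.
Binding domain of *him₆*: the matrix TP, whose subject is Mateo₁.
*Mateo₁* c-commands the pronoun within its binding domain → coindexation would violate Principle B.
*Kenji₂*: the pronoun c-commands this R-expression → coindexation would violate Principle C on *Kenji₂*.
*Dmitri₃*: the pronoun c-commands this R-expression → coindexation would violate Principle C on *Dmitri₃*.
*Rashid₄*: the pronoun c-commands this R-expression → coindexation would violate Principle C on *Rashid₄*.
*Anton₅* and the pronoun do not c-command one another → neither Principle B nor Principle C is at stake; coindexation permitted.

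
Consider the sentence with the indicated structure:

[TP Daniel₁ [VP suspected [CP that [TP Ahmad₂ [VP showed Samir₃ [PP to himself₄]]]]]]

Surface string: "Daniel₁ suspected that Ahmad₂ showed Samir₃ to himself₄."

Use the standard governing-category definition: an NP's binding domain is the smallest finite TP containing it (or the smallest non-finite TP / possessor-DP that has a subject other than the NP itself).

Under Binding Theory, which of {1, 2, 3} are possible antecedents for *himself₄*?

*himself* is an anaphor, so Principle A applies: it must be bound in its binding domain.
Binding domain of *himself₄*: the embedded TP, whose subject is Ahmad₂.
*Daniel₁* c-commands the anaphor but is outside its binding domain → cannot satisfy Principle A.
*Ahmad₂* c-commands the anaphor within its binding domain → licit binder.
*Samir₃* c-commands the anaphor within its binding domain → licit binder.

{2, 3}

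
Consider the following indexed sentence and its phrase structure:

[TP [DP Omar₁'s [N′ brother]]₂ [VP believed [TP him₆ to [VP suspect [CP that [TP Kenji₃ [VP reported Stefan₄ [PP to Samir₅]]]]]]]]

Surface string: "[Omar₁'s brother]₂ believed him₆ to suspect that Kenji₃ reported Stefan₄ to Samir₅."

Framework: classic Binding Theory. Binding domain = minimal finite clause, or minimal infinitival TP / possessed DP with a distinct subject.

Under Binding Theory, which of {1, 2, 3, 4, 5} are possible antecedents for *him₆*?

{1}

*him* is a pronoun, so Principle B applies: it must be free in its binding domain.
Binding domain of *him₆*: the matrix TP, whose subject is [Omar₁'s brother]₂.
*Omar₁* and the pronoun do not c-command one another → neither Principle B nor Principle C is at stake; coindexation permitted.
*[Omar₁'s brother]₂* c-commands the pronoun within its binding domain → coindexation would violate Principle B.
*Kenji₃*: the pronoun c-commands this R-expression → coindexation would violate Principle C on *Kenji₃*.
*Stefan₄*: the pronoun c-commands this R-expression → coindexation would violate Principle C on *Stefan₄*.
*Samir₅*: the pronoun c-commands this R-expression → coindexation would violate Principle C on *Samir₅*.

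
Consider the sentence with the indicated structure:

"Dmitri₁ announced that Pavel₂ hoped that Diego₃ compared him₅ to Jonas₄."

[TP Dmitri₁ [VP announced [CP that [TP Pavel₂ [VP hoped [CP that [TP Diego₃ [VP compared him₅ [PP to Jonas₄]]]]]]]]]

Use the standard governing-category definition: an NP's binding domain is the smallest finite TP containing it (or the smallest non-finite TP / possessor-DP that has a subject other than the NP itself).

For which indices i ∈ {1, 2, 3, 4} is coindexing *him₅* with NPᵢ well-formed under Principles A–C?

*him* is a pronoun, so Principle B applies: it must be free in its binding domain.
Binding domain of *him₅*: the embedded TP, whose subject is Diego₃.
*Dmitri₁* c-commands the pronoun but from outside its binding domain, and is not c-commanded by it → coindexation permitted.
*Pavel₂* c-commands the pronoun but from outside its binding domain, and is not c-commanded by it → coindexation permitted.
*Diego₃* c-commands the pronoun within its binding domain → coindexation would violate Principle B.
*Jonas₄*: the pronoun c-commands this R-expression → coindexation would violate Principle C on *Jonas₄*.

{1, 2}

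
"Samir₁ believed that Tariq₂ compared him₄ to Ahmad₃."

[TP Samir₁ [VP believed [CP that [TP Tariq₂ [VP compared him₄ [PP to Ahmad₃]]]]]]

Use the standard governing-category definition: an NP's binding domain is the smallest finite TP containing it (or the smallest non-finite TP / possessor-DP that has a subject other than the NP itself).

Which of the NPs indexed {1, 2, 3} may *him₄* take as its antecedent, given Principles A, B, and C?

*him* is a pronoun, so Principle B applies: it must be free in its binding domain.
Binding domain of *him₄*: the embedded TP, whose subject is Tariq₂.
*Samir₁* c-commands the pronoun but from outside its binding domain, and is not c-commanded by it → coindexation permitted.
*Tariq₂* c-commands the pronoun within its binding domain → coindexation would violate Principle B.
*Ahmad₃*: the pronoun c-commands this R-expression → coindexation would violate Principle C on *Ahmad₃*.

{1}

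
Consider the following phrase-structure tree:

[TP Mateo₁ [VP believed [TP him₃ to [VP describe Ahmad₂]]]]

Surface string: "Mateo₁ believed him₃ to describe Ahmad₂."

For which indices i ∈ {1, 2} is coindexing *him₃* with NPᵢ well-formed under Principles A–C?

none

*him* is a pronoun, so Principle B applies: it must be free in its binding domain.
Binding domain of *him₃*: the matrix TP, whose subject is Mateo₁.
*Mateo₁* c-commands the pronoun within its binding domain → coindexation would violate Principle B.
*Ahmad₂*: the pronoun c-commands this R-expression → coindexation would violate Principle C on *Ahmad₂*.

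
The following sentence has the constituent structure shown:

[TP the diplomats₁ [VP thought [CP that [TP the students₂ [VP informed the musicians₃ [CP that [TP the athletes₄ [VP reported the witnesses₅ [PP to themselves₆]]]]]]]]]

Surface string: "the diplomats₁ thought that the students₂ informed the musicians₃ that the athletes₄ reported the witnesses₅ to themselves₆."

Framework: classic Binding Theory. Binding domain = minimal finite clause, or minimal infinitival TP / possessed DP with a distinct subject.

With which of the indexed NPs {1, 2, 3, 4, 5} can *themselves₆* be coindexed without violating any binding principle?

*themselves* is an anaphor, so Principle A applies: it must be bound in its binding domain.
Binding domain of *themselves₆*: the embedded TP, whose subject is the athletes₄.
*the diplomats₁* c-commands the anaphor but is outside its binding domain → cannot satisfy Principle A.
*the students₂* c-commands the anaphor but is outside its binding domain → cannot satisfy Principle A.
*the musicians₃* c-commands the anaphor but is outside its binding domain → cannot satisfy Principle A.
*the athletes₄* c-commands the anaphor within its binding domain → licit binder.
*the witnesses₅* c-commands the anaphor within its binding domain → licit binder.

{4, 5}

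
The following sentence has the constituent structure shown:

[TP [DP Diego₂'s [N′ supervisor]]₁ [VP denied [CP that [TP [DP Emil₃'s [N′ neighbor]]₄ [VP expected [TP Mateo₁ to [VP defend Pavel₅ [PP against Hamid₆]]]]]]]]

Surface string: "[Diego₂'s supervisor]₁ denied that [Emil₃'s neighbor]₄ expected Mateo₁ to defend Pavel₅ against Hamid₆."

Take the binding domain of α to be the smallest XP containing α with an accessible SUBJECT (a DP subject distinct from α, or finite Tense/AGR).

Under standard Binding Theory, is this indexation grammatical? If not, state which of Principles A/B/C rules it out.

Principle C

The two coindexed NPs are *[Diego₂'s supervisor]₁* and *Mateo₁*.
*Mateo₁* is an R-expression. Principle C requires it to be free everywhere.
*[Diego₂'s supervisor]₁* c-commands it and carries the same index.
The R-expression is bound → Principle C violation.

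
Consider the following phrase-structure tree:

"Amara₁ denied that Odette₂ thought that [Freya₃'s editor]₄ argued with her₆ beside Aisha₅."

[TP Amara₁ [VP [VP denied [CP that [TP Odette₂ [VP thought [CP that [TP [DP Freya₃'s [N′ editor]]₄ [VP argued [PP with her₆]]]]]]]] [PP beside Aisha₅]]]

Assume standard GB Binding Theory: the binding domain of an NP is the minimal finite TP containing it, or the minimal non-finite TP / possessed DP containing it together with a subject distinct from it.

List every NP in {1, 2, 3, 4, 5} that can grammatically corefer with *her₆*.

{1, 2, 3, 5}

*her* is a pronoun, so Principle B applies: it must be free in its binding domain.
Binding domain of *her₆*: the embedded TP, whose subject is [Freya₃'s editor]₄.
*Amara₁* c-commands the pronoun but from outside its binding domain, and is not c-commanded by it → coindexation permitted.
*Odette₂* c-commands the pronoun but from outside its binding domain, and is not c-commanded by it → coindexation permitted.
*Freya₃* and the pronoun do not c-command one another → neither Principle B nor Principle C is at stake; coindexation permitted.
*[Freya₃'s editor]₄* c-commands the pronoun within its binding domain → coindexation would violate Principle B.
*Aisha₅* and the pronoun do not c-command one another → neither Principle B nor Principle C is at stake; coindexation permitted.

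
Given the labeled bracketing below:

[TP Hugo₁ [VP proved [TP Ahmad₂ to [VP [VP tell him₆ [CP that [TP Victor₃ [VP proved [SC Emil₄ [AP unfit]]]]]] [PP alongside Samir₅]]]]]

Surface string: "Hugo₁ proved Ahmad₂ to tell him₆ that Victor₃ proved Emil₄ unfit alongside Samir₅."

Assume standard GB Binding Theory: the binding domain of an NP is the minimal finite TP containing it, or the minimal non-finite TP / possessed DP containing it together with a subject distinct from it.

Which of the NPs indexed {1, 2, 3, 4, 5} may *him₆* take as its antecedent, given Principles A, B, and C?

{1, 5}

*him* is a pronoun, so Principle B applies: it must be free in its binding domain.
Binding domain of *him₆*: the embedded TP, whose subject is Ahmad₂.
*Hugo₁* c-commands the pronoun but from outside its binding domain, and is not c-commanded by it → coindexation permitted.
*Ahmad₂* c-commands the pronoun within its binding domain → coindexation would violate Principle B.
*Victor₃*: the pronoun c-commands this R-expression → coindexation would violate Principle C on *Victor₃*.
*Emil₄*: the pronoun c-commands this R-expression → coindexation would violate Principle C on *Emil₄*.
*Samir₅* and the pronoun do not c-command one another → neither Principle B nor Principle C is at stake; coindexation permitted.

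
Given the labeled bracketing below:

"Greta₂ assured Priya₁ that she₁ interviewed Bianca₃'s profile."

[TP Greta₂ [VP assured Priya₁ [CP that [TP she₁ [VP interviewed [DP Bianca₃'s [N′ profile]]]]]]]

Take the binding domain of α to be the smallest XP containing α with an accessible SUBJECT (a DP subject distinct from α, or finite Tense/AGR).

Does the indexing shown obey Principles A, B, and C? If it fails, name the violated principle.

grammatical

The two coindexed NPs are *Priya₁* and *she₁*.
*she₁* is a pronoun; nothing c-commands it within its binding domain (the embedded TP.), so Principle B holds trivially.
*Priya₁* is an R-expression; *she₁* does not c-command it, and no other NP shares its index, so Principle C is satisfied.
All principles are respected.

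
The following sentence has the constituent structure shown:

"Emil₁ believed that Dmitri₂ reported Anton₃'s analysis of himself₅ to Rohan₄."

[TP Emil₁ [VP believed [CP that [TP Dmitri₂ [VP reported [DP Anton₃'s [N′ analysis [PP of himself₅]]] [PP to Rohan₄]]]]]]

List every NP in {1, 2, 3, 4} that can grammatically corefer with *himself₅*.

{3}

*himself* is an anaphor, so Principle A applies: it must be bound in its binding domain.
Binding domain of *himself₅*: the possessed DP, whose subject is Anton₃.
*Emil₁* c-commands the anaphor but is outside its binding domain → cannot satisfy Principle A.
*Dmitri₂* c-commands the anaphor but is outside its binding domain → cannot satisfy Principle A.
*Anton₃* c-commands the anaphor within its binding domain → licit binder.
*Rohan₄* does not c-command the anaphor → cannot bind it.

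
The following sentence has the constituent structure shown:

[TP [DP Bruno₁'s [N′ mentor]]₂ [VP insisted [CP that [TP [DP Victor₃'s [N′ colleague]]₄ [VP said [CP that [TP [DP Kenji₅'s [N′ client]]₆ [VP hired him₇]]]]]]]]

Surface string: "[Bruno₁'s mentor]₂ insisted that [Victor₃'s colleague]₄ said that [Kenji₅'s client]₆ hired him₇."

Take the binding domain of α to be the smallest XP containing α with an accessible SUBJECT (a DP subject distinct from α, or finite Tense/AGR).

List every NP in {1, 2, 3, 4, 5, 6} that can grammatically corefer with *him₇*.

{1, 2, 3, 4, 5}

*him* is a pronoun, so Principle B applies: it must be free in its binding domain.
Binding domain of *him₇*: the embedded TP, whose subject is [Kenji₅'s client]₆.
*Bruno₁* and the pronoun do not c-command one another → neither Principle B nor Principle C is at stake; coindexation permitted.
*[Bruno₁'s mentor]₂* c-commands the pronoun but from outside its binding domain, and is not c-commanded by it → coindexation permitted.
*Victor₃* and the pronoun do not c-command one another → neither Principle B nor Principle C is at stake; coindexation permitted.
*[Victor₃'s colleague]₄* c-commands the pronoun but from outside its binding domain, and is not c-commanded by it → coindexation permitted.
*Kenji₅* and the pronoun do not c-command one another → neither Principle B nor Principle C is at stake; coindexation permitted.
*[Kenji₅'s client]₆* c-commands the pronoun within its binding domain → coindexation would violate Principle B.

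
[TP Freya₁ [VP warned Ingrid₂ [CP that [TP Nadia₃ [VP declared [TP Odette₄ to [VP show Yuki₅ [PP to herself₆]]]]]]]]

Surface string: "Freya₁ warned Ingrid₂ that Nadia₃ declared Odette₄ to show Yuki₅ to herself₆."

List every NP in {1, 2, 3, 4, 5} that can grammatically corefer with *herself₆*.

{4, 5}

*herself* is an anaphor, so Principle A applies: it must be bound in its binding domain.
Binding domain of *herself₆*: the embedded TP, whose subject is Odette₄.
*Freya₁* c-commands the anaphor but is outside its binding domain → cannot satisfy Principle A.
*Ingrid₂* c-commands the anaphor but is outside its binding domain → cannot satisfy Principle A.
*Nadia₃* c-commands the anaphor but is outside its binding domain → cannot satisfy Principle A.
*Odette₄* c-commands the anaphor within its binding domain → licit binder.
*Yuki₅* c-commands the anaphor within its binding domain → licit binder.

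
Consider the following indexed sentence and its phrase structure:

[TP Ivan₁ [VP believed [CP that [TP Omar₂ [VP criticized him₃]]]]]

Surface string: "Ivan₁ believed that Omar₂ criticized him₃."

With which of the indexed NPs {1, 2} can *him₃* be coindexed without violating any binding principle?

*him* is a pronoun, so Principle B applies: it must be free in its binding domain.
Binding domain of *him₃*: the embedded TP, whose subject is Omar₂.
*Ivan₁* c-commands the pronoun but from outside its binding domain, and is not c-commanded by it → coindexation permitted.
*Omar₂* c-commands the pronoun within its binding domain → coindexation would violate Principle B.

{1}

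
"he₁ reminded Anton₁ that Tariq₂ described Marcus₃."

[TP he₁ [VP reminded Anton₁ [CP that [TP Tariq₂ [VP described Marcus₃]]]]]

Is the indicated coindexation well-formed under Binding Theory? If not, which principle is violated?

Principle C

The two coindexed NPs are *he₁* and *Anton₁*.
*Anton₁* is an R-expression. Principle C requires it to be free everywhere.
*he₁* c-commands it and carries the same index.
The R-expression is bound → Principle C violation.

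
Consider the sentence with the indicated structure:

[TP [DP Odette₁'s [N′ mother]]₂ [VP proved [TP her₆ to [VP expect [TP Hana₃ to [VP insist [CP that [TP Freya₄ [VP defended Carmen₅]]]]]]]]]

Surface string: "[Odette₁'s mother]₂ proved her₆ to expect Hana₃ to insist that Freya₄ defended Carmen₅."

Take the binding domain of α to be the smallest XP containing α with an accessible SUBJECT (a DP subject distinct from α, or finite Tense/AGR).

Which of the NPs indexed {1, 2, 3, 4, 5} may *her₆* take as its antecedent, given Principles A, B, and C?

{1}

*her* is a pronoun, so Principle B applies: it must be free in its binding domain.
Binding domain of *her₆*: the matrix TP, whose subject is [Odette₁'s mother]₂.
*Odette₁* and the pronoun do not c-command one another → neither Principle B nor Principle C is at stake; coindexation permitted.
*[Odette₁'s mother]₂* c-commands the pronoun within its binding domain → coindexation would violate Principle B.
*Hana₃*: the pronoun c-commands this R-expression → coindexation would violate Principle C on *Hana₃*.
*Freya₄*: the pronoun c-commands this R-expression → coindexation would violate Principle C on *Freya₄*.
*Carmen₅*: the pronoun c-commands this R-expression → coindexation would violate Principle C on *Carmen₅*.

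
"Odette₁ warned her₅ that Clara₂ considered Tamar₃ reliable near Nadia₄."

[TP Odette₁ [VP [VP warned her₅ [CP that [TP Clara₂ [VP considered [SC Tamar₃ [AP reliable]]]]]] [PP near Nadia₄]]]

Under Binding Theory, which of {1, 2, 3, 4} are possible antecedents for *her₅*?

*her* is a pronoun, so Principle B applies: it must be free in its binding domain.
Binding domain of *her₅*: the matrix TP, whose subject is Odette₁.
*Odette₁* c-commands the pronoun within its binding domain → coindexation would violate Principle B.
*Clara₂*: the pronoun c-commands this R-expression → coindexation would violate Principle C on *Clara₂*.
*Tamar₃*: the pronoun c-commands this R-expression → coindexation would violate Principle C on *Tamar₃*.
*Nadia₄* and the pronoun do not c-command one another → neither Principle B nor Principle C is at stake; coindexation permitted.

{4}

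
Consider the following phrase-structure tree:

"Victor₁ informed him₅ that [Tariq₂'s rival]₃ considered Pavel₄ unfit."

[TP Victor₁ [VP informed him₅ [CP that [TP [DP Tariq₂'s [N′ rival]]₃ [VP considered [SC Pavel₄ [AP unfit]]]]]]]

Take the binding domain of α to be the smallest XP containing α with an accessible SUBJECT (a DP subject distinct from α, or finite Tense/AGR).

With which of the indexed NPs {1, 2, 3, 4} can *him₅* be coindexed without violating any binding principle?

*him* is a pronoun, so Principle B applies: it must be free in its binding domain.
Binding domain of *him₅*: the matrix TP, whose subject is Victor₁.
*Victor₁* c-commands the pronoun within its binding domain → coindexation would violate Principle B.
*Tariq₂*: the pronoun c-commands this R-expression → coindexation would violate Principle C on *Tariq₂*.
*[Tariq₂'s rival]₃*: the pronoun c-commands this R-expression → coindexation would violate Principle C on *[Tariq₂'s rival]₃*.
*Pavel₄*: the pronoun c-commands this R-expression → coindexation would violate Principle C on *Pavel₄*.

none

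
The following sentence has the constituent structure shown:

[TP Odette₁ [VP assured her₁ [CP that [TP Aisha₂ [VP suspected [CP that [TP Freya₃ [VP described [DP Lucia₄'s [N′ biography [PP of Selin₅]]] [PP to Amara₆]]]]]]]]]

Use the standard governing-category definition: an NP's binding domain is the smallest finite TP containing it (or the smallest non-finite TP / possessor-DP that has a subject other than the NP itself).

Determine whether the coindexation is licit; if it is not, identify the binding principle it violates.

The two coindexed NPs are *Odette₁* and *her₁*.
*her₁* is a pronoun. Its binding domain is the matrix TP, whose subject is Odette₁.
*Odette₁* c-commands it within that domain and carries the same index.
The pronoun is locally bound → Principle B violation.

Principle B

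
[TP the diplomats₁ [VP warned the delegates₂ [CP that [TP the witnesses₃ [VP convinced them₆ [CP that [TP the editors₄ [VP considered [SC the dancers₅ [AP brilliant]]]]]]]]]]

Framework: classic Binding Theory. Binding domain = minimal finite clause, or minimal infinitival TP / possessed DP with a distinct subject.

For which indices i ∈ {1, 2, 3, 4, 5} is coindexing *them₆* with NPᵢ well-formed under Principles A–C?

*them* is a pronoun, so Principle B applies: it must be free in its binding domain.
Binding domain of *them₆*: the embedded TP, whose subject is the witnesses₃.
*the diplomats₁* c-commands the pronoun but from outside its binding domain, and is not c-commanded by it → coindexation permitted.
*the delegates₂* c-commands the pronoun but from outside its binding domain, and is not c-commanded by it → coindexation permitted.
*the witnesses₃* c-commands the pronoun within its binding domain → coindexation would violate Principle B.
*the editors₄*: the pronoun c-commands this R-expression → coindexation would violate Principle C on *the editors₄*.
*the dancers₅*: the pronoun c-commands this R-expression → coindexation would violate Principle C on *the dancers₅*.

{1, 2}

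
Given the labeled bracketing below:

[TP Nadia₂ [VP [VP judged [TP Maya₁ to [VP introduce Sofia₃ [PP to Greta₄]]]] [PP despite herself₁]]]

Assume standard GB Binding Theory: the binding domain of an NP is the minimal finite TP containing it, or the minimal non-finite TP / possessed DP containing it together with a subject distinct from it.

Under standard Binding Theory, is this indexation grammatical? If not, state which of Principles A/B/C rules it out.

The two coindexed NPs are *Maya₁* and *herself₁*.
*herself₁* is an anaphor. Principle A requires it to be bound within its binding domain — the matrix TP, whose subject is Nadia₂.
Within that domain it is c-commanded by *Nadia₂*, which does not share its index.
*Maya₁* does not c-command the anaphor at all.
The anaphor is unbound in its domain → Principle A violation.

Principle A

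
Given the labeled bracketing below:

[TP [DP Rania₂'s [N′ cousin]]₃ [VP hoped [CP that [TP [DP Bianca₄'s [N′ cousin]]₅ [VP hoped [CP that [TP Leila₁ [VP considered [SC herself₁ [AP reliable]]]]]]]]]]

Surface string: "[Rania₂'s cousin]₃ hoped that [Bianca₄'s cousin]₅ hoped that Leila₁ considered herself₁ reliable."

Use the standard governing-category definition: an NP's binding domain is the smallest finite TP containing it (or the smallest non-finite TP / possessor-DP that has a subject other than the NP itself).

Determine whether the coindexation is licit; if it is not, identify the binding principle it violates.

grammatical

The two coindexed NPs are *Leila₁* and *herself₁*.
*herself₁* is an anaphor; its binding domain is the embedded TP, whose subject is Leila₁. *Leila₁* c-commands it within that domain and shares its index, so Principle A is satisfied.
*Leila₁* is an R-expression; *herself₁* does not c-command it, and no other NP shares its index, so Principle C is satisfied.
All principles are respected.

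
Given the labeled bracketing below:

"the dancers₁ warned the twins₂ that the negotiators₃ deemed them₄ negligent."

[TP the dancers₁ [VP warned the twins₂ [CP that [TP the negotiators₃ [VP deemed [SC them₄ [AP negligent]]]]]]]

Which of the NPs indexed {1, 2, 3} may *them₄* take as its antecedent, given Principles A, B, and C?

*them* is a pronoun, so Principle B applies: it must be free in its binding domain.
Binding domain of *them₄*: the embedded TP, whose subject is the negotiators₃.
*the dancers₁* c-commands the pronoun but from outside its binding domain, and is not c-commanded by it → coindexation permitted.
*the twins₂* c-commands the pronoun but from outside its binding domain, and is not c-commanded by it → coindexation permitted.
*the negotiators₃* c-commands the pronoun within its binding domain → coindexation would violate Principle B.

{1, 2}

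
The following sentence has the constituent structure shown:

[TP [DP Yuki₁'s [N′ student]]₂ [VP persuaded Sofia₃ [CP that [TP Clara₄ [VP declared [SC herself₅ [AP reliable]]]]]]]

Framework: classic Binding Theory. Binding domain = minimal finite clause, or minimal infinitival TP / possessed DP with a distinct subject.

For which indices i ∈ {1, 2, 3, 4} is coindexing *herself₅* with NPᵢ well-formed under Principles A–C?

{4}

*herself* is an anaphor, so Principle A applies: it must be bound in its binding domain.
Binding domain of *herself₅*: the embedded TP, whose subject is Clara₄.
*Yuki₁* does not c-command the anaphor → cannot bind it.
*[Yuki₁'s student]₂* c-commands the anaphor but is outside its binding domain → cannot satisfy Principle A.
*Sofia₃* c-commands the anaphor but is outside its binding domain → cannot satisfy Principle A.
*Clara₄* c-commands the anaphor within its binding domain → licit binder.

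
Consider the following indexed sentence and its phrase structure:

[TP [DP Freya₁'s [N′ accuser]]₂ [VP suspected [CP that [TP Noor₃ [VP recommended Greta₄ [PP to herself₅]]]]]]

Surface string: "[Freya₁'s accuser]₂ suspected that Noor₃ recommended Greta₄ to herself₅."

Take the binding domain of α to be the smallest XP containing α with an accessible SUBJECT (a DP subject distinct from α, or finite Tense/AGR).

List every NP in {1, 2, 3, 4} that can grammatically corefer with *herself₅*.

*herself* is an anaphor, so Principle A applies: it must be bound in its binding domain.
Binding domain of *herself₅*: the embedded TP, whose subject is Noor₃.
*Freya₁* does not c-command the anaphor → cannot bind it.
*[Freya₁'s accuser]₂* c-commands the anaphor but is outside its binding domain → cannot satisfy Principle A.
*Noor₃* c-commands the anaphor within its binding domain → licit binder.
*Greta₄* c-commands the anaphor within its binding domain → licit binder.

{3, 4}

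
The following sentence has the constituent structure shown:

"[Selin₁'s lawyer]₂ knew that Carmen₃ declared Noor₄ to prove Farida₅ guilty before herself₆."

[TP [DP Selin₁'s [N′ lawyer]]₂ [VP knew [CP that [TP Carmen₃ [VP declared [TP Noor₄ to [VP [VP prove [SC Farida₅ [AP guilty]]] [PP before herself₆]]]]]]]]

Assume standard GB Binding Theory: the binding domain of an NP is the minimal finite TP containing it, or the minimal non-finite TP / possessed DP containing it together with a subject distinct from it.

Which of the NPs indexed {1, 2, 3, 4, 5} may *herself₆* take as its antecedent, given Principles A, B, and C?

{4}

*herself* is an anaphor, so Principle A applies: it must be bound in its binding domain.
Binding domain of *herself₆*: the embedded TP, whose subject is Noor₄.
*Selin₁* does not c-command the anaphor → cannot bind it.
*[Selin₁'s lawyer]₂* c-commands the anaphor but is outside its binding domain → cannot satisfy Principle A.
*Carmen₃* c-commands the anaphor but is outside its binding domain → cannot satisfy Principle A.
*Noor₄* c-commands the anaphor within its binding domain → licit binder.
*Farida₅* does not c-command the anaphor → cannot bind it.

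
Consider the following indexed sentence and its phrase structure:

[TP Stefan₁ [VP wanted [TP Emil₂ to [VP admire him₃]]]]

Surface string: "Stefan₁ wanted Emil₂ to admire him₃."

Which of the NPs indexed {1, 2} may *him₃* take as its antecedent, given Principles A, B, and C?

*him* is a pronoun, so Principle B applies: it must be free in its binding domain.
Binding domain of *him₃*: the embedded TP, whose subject is Emil₂.
*Stefan₁* c-commands the pronoun but from outside its binding domain, and is not c-commanded by it → coindexation permitted.
*Emil₂* c-commands the pronoun within its binding domain → coindexation would violate Principle B.

{1}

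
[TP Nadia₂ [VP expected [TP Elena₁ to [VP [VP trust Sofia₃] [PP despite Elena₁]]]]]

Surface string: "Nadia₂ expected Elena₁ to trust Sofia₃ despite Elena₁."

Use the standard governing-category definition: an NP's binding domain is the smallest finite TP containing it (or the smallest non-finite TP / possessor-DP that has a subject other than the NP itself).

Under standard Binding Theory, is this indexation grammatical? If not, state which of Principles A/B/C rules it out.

The two coindexed NPs are *Elena₁* (the higher occurrence) and *Elena₁* (the lower occurrence).
*Elena₁* (the lower occurrence) is an R-expression. Principle C requires it to be free everywhere.
*Elena₁* (the higher occurrence) c-commands it and carries the same index.
The R-expression is bound → Principle C violation.

Principle C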